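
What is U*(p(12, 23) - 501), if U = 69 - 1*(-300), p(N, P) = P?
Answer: -176382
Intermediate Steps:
U = 369 (U = 69 + 300 = 369)
U*(p(12, 23) - 501) = 369*(23 - 501) = 369*(-478) = -176382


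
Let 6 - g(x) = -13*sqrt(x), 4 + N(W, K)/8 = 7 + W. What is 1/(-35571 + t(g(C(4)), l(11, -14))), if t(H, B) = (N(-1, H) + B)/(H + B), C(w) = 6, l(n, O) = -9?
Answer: -17874417/635810513587 - 91*sqrt(6)/1271621027174 ≈ -2.8113e-5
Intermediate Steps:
N(W, K) = 24 + 8*W (N(W, K) = -32 + 8*(7 + W) = -32 + (56 + 8*W) = 24 + 8*W)
g(x) = 6 + 13*sqrt(x) (g(x) = 6 - (-13)*sqrt(x) = 6 + 13*sqrt(x))
t(H, B) = (16 + B)/(B + H) (t(H, B) = ((24 + 8*(-1)) + B)/(H + B) = ((24 - 8) + B)/(B + H) = (16 + B)/(B + H))
1/(-35571 + t(g(C(4)), l(11, -14))) = 1/(-35571 + (16 - 9)/(-9 + (6 + 13*sqrt(6)))) = 1/(-35571 + 7/(-3 + 13*sqrt(6)))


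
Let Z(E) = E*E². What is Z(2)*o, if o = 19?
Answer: 152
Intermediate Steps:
Z(E) = E³
Z(2)*o = 2³*19 = 8*19 = 152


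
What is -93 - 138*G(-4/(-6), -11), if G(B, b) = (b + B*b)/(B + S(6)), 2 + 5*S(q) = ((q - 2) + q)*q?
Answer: 453/4 ≈ 113.25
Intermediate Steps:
S(q) = -⅖ + q*(-2 + 2*q)/5 (S(q) = -⅖ + (((q - 2) + q)*q)/5 = -⅖ + (((-2 + q) + q)*q)/5 = -⅖ + ((-2 + 2*q)*q)/5 = -⅖ + (q*(-2 + 2*q))/5 = -⅖ + q*(-2 + 2*q)/5)
G(B, b) = (b + B*b)/(58/5 + B) (G(B, b) = (b + B*b)/(B + (-⅖ - ⅖*6 + (⅖)*6²)) = (b + B*b)/(B + (-⅖ - 12/5 + (⅖)*36)) = (b + B*b)/(B + (-⅖ - 12/5 + 72/5)) = (b + B*b)/(B + 58/5) = (b + B*b)/(58/5 + B))
-93 - 138*G(-4/(-6), -11) = -93 - 690*(-11)*(1 - 4/(-6))/(58 + 5*(-4/(-6))) = -93 - 690*(-11)*(1 - 4*(-⅙))/(58 + 5*(-4*(-⅙))) = -93 - 690*(-11)*(1 + ⅔)/(58 + 5*(⅔)) = -93 - 690*(-11)*5/((58 + 10/3)*3) = -93 - 690*(-11)*5/(184/3*3) = -93 - 690*(-11)*3*5/(184*3) = -93 - 138*(-275/184) = -93 + 825/4 = 453/4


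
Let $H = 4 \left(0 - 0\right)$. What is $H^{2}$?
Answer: $0$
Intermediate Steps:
$H = 0$ ($H = 4 \left(0 + 0\right) = 4 \cdot 0 = 0$)
$H^{2} = 0^{2} = 0$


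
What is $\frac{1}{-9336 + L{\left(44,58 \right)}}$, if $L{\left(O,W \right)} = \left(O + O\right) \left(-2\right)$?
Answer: $- \frac{1}{9512} \approx -0.00010513$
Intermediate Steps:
$L{\left(O,W \right)} = - 4 O$ ($L{\left(O,W \right)} = 2 O \left(-2\right) = - 4 O$)
$\frac{1}{-9336 + L{\left(44,58 \right)}} = \frac{1}{-9336 - 176} = \frac{1}{-9512} = - \frac{1}{9512}$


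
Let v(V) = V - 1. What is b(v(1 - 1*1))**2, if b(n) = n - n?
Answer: 0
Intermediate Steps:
v(V) = -1 + V
b(n) = 0
b(v(1 - 1*1))**2 = 0**2 = 0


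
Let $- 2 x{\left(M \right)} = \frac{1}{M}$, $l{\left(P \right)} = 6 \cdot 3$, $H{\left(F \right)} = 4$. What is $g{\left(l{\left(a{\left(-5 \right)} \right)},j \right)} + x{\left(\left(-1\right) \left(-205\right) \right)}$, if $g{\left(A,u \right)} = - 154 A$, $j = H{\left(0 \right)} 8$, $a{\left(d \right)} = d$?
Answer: $- \frac{1136521}{410} \approx -2772.0$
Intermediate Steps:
$l{\left(P \right)} = 18$
$x{\left(M \right)} = - \frac{1}{2 M}$
$j = 32$ ($j = 4 \cdot 8 = 32$)
$g{\left(l{\left(a{\left(-5 \right)} \right)},j \right)} + x{\left(\left(-1\right) \left(-205\right) \right)} = \left(-154\right) 18 - \frac{1}{2 \left(\left(-1\right) \left(-205\right)\right)} = -2772 - \frac{1}{2 \cdot 205} = -2772 - \frac{1}{410} = - \frac{1136521}{410}$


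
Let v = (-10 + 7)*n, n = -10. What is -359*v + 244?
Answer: -10526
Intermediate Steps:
v = 30 (v = (-10 + 7)*(-10) = -3*(-10) = 30)
-359*v + 244 = -359*30 + 244 = -10770 + 244 = -10526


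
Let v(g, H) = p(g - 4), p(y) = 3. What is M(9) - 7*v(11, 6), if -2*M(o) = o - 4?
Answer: -47/2 ≈ -23.500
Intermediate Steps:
M(o) = 2 - o/2 (M(o) = -(o - 4)/2 = -(-4 + o)/2 = 2 - o/2)
v(g, H) = 3
M(9) - 7*v(11, 6) = (2 - ½*9) - 7*3 = (2 - 9/2) - 21 = -5/2 - 21 = -47/2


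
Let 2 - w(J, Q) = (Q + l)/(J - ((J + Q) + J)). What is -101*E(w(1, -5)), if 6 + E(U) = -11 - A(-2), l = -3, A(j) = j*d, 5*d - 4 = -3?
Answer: 8383/5 ≈ 1676.6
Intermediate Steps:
d = 1/5 (d = 4/5 + (1/5)*(-3) = 4/5 - 3/5 = 1/5 ≈ 0.20000)
A(j) = j/5 (A(j) = j*(1/5) = j/5)
w(J, Q) = 2 - (-3 + Q)/(-J - Q) (w(J, Q) = 2 - (Q - 3)/(J - ((J + Q) + J)) = 2 - (-3 + Q)/(J - (Q + 2*J)) = 2 - (-3 + Q)/(J + (-Q - 2*J)) = 2 - (-3 + Q)/(-J - Q))
E(U) = -83/5 (E(U) = -6 + (-11 - (-2)/5) = -6 + (-11 - 1*(-2/5)) = -6 + (-11 + 2/5) = -6 - 53/5 = -83/5)
-101*E(w(1, -5)) = -101*(-83/5) = 8383/5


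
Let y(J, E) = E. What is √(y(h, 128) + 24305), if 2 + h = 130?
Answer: √24433 ≈ 156.31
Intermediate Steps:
h = 128 (h = -2 + 130 = 128)
√(y(h, 128) + 24305) = √(128 + 24305) = √24433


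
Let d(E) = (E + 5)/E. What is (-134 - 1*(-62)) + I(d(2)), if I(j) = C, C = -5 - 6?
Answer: -83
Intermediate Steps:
d(E) = (5 + E)/E
C = -11
I(j) = -11
(-134 - 1*(-62)) + I(d(2)) = (-134 - 1*(-62)) - 11 = (-134 + 62) - 11 = -72 - 11 = -83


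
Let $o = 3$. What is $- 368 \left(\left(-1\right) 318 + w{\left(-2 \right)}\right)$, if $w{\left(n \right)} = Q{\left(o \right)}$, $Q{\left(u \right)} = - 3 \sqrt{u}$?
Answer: $117024 + 1104 \sqrt{3} \approx 1.1894 \cdot 10^{5}$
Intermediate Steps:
$w{\left(n \right)} = - 3 \sqrt{3}$
$- 368 \left(\left(-1\right) 318 + w{\left(-2 \right)}\right) = - 368 \left(\left(-1\right) 318 - 3 \sqrt{3}\right) = - 368 \left(-318 - 3 \sqrt{3}\right) = 117024 + 1104 \sqrt{3}$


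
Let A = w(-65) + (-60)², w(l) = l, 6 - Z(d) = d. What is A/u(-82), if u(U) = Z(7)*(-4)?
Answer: 3535/4 ≈ 883.75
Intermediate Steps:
Z(d) = 6 - d
u(U) = 4 (u(U) = (6 - 1*7)*(-4) = (6 - 7)*(-4) = -1*(-4) = 4)
A = 3535 (A = -65 + (-60)² = -65 + 3600 = 3535)
A/u(-82) = 3535/4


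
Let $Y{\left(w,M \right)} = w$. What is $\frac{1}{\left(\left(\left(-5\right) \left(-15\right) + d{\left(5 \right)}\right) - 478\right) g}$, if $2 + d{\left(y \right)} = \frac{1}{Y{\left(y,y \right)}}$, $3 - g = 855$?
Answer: $\frac{5}{1724448} \approx 2.8995 \cdot 10^{-6}$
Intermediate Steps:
$g = -852$ ($g = 3 - 855 = -852$)
$d{\left(y \right)} = -2 + \frac{1}{y}$
$\frac{1}{\left(\left(\left(-5\right) \left(-15\right) + d{\left(5 \right)}\right) - 478\right) g} = \frac{1}{\left(\left(\left(-5\right) \left(-15\right) - \left(2 - \frac{1}{5}\right)\right) - 478\right) \left(-852\right)} = \frac{1}{\left(75 + \left(-2 + \frac{1}{5}\right)\right) - 478} \left(- \frac{1}{852}\right) = \frac{1}{\left(75 - \frac{9}{5}\right) - 478} \left(- \frac{1}{852}\right) = \frac{1}{\frac{366}{5} - 478} \left(- \frac{1}{852}\right) = \frac{1}{- \frac{2024}{5}} \left(- \frac{1}{852}\right) = \left(- \frac{5}{2024}\right) \left(- \frac{1}{852}\right) = \frac{5}{1724448}$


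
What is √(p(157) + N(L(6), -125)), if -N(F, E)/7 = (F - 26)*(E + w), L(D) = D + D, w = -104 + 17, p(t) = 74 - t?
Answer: I*√20859 ≈ 144.43*I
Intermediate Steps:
w = -87
L(D) = 2*D
N(F, E) = -7*(-87 + E)*(-26 + F) (N(F, E) = -7*(F - 26)*(E - 87) = -7*(-26 + F)*(-87 + E) = -7*(-87 + E)*(-26 + F))
√(p(157) + N(L(6), -125)) = √((74 - 1*157) + (-15834 + 182*(-125) + 609*(2*6) - 7*(-125)*2*6)) = √((74 - 157) + (-15834 - 22750 + 609*12 - 7*(-125)*12)) = √(-83 + (-15834 - 22750 + 7308 + 10500)) = √(-83 - 20776) = √(-20859) = I*√20859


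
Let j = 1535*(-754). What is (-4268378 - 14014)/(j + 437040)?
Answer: 2141196/360175 ≈ 5.9449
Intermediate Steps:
j = -1157390
(-4268378 - 14014)/(j + 437040) = (-4268378 - 14014)/(-1157390 + 437040) = -4282392/(-720350) = -4282392*(-1/720350) = 2141196/360175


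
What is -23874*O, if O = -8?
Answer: 190992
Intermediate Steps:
-23874*O = -23874*(-8) = 190992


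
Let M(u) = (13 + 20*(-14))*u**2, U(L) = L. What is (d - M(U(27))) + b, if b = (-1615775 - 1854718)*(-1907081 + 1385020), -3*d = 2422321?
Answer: 5435425299827/3 ≈ 1.8118e+12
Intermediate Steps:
d = -2422321/3 (d = -1/3*2422321 = -2422321/3 ≈ -8.0744e+5)
M(u) = -267*u**2 (M(u) = (13 - 280)*u**2 = -267*u**2)
b = 1811809046073 (b = -3470493*(-522061) = 1811809046073)
(d - M(U(27))) + b = (-2422321/3 - (-267)*27**2) + 1811809046073 = (-2422321/3 - (-267)*729) + 1811809046073 = (-2422321/3 - 1*(-194643)) + 1811809046073 = (-2422321/3 + 194643) + 1811809046073 = -1838392/3 + 1811809046073 = 5435425299827/3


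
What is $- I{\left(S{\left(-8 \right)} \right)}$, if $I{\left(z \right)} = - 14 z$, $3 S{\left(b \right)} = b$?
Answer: $- \frac{112}{3} \approx -37.333$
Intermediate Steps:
$S{\left(b \right)} = \frac{b}{3}$
$- I{\left(S{\left(-8 \right)} \right)} = - \left(-14\right) \frac{1}{3} \left(-8\right) = - \frac{\left(-14\right) \left(-8\right)}{3} = \left(-1\right) \frac{112}{3} = - \frac{112}{3}$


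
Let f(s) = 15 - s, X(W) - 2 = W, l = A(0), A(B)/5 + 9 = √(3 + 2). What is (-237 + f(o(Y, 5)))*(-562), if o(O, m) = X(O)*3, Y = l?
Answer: 52266 + 8430*√5 ≈ 71116.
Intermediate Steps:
A(B) = -45 + 5*√5 (A(B) = -45 + 5*√(3 + 2) = -45 + 5*√5)
l = -45 + 5*√5 ≈ -33.820
Y = -45 + 5*√5 ≈ -33.820
X(W) = 2 + W
o(O, m) = 6 + 3*O (o(O, m) = (2 + O)*3 = 6 + 3*O)
(-237 + f(o(Y, 5)))*(-562) = (-237 + (15 - (6 + 3*(-45 + 5*√5))))*(-562) = (-237 + (15 - (6 + (-135 + 15*√5))))*(-562) = (-237 + (15 - (-129 + 15*√5)))*(-562) = (-237 + (15 + (129 - 15*√5)))*(-562) = (-237 + (144 - 15*√5))*(-562) = (-93 - 15*√5)*(-562) = 52266 + 8430*√5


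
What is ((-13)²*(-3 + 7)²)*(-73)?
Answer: -197392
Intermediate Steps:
((-13)²*(-3 + 7)²)*(-73) = (169*4²)*(-73) = (169*16)*(-73) = 2704*(-73) = -197392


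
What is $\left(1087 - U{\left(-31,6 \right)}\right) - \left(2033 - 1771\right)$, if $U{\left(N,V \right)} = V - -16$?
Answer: $803$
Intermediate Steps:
$U{\left(N,V \right)} = 16 + V$ ($U{\left(N,V \right)} = V + 16 = 16 + V$)
$\left(1087 - U{\left(-31,6 \right)}\right) - \left(2033 - 1771\right) = \left(1087 - \left(16 + 6\right)\right) - \left(2033 - 1771\right) = \left(1087 - 22\right) - 262 = 1065 - 262 = 803$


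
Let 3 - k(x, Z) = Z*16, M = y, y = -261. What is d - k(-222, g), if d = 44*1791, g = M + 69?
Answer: 75729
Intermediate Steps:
M = -261
g = -192 (g = -261 + 69 = -192)
d = 78804
k(x, Z) = 3 - 16*Z (k(x, Z) = 3 - Z*16 = 3 - 16*Z)
d - k(-222, g) = 78804 - (3 - 16*(-192)) = 78804 - (3 + 3072) = 78804 - 1*3075 = 78804 - 3075 = 75729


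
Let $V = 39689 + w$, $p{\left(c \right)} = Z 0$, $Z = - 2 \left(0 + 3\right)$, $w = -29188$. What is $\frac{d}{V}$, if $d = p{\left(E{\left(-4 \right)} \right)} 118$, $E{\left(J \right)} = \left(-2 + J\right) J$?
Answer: $0$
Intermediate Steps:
$Z = -6$ ($Z = \left(-2\right) 3 = -6$)
$E{\left(J \right)} = J \left(-2 + J\right)$
$p{\left(c \right)} = 0$ ($p{\left(c \right)} = \left(-6\right) 0 = 0$)
$d = 0$ ($d = 0 \cdot 118 = 0$)
$V = 10501$ ($V = 39689 - 29188 = 10501$)
$\frac{d}{V} = \frac{0}{10501} = 0 \cdot \frac{1}{10501} = 0$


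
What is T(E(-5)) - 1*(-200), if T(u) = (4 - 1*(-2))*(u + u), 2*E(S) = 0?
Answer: 200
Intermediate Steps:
E(S) = 0 (E(S) = (1/2)*0 = 0)
T(u) = 12*u (T(u) = (4 + 2)*(2*u) = 6*(2*u) = 12*u)
T(E(-5)) - 1*(-200) = 12*0 - 1*(-200) = 0 + 200 = 200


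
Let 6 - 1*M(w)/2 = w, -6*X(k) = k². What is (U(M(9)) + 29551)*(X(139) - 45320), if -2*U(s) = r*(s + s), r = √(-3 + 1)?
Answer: -8606462791/6 - 291241*I*√2 ≈ -1.4344e+9 - 4.1188e+5*I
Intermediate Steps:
X(k) = -k²/6
M(w) = 12 - 2*w
r = I*√2 (r = √(-2) = I*√2 ≈ 1.4142*I)
U(s) = -I*s*√2 (U(s) = -I*√2*(s + s)/2 = -I*√2*2*s/2 = -I*s*√2)
(U(M(9)) + 29551)*(X(139) - 45320) = (-I*(12 - 2*9)*√2 + 29551)*(-⅙*139² - 45320) = (-I*(12 - 18)*√2 + 29551)*(-⅙*19321 - 45320) = (-1*I*(-6)*√2 + 29551)*(-19321/6 - 45320) = (6*I*√2 + 29551)*(-291241/6) = (29551 + 6*I*√2)*(-291241/6) = -8606462791/6 - 291241*I*√2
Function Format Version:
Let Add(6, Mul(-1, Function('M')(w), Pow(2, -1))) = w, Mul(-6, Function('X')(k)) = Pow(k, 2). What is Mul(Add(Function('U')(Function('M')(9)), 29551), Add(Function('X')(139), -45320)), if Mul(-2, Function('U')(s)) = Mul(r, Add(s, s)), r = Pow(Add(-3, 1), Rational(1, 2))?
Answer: Add(Rational(-8606462791, 6), Mul(-291241, I, Pow(2, Rational(1, 2)))) ≈ Add(-1.4344e+9, Mul(-4.1188e+5, I))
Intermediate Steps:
Function('X')(k) = Mul(Rational(-1, 6), Pow(k, 2))
Function('M')(w) = Add(12, Mul(-2, w))
r = Mul(I, Pow(2, Rational(1, 2))) (r = Pow(-2, Rational(1, 2)) = Mul(I, Pow(2, Rational(1, 2))) ≈ Mul(1.4142, I))
Function('U')(s) = Mul(-1, I, s, Pow(2, Rational(1, 2))) (Function('U')(s) = Mul(Rational(-1, 2), Mul(Mul(I, Pow(2, Rational(1, 2))), Add(s, s))) = Mul(Rational(-1, 2), Mul(Mul(I, Pow(2, Rational(1, 2))), Mul(2, s))) = Mul(Rational(-1, 2), Mul(2, I, s, Pow(2, Rational(1, 2)))) = Mul(-1, I, s, Pow(2, Rational(1, 2))))
Mul(Add(Function('U')(Function('M')(9)), 29551), Add(Function('X')(139), -45320)) = Mul(Add(Mul(-1, I, Add(12, Mul(-2, 9)), Pow(2, Rational(1, 2))), 29551), Add(Mul(Rational(-1, 6), Pow(139, 2)), -45320)) = Mul(Add(Mul(-1, I, Add(12, -18), Pow(2, Rational(1, 2))), 29551), Add(Mul(Rational(-1, 6), 19321), -45320)) = Mul(Add(Mul(-1, I, -6, Pow(2, Rational(1, 2))), 29551), Add(Rational(-19321, 6), -45320)) = Mul(Add(Mul(6, I, Pow(2, Rational(1, 2))), 29551), Rational(-291241, 6)) = Mul(Add(29551, Mul(6, I, Pow(2, Rational(1, 2)))), Rational(-291241, 6)) = Add(Rational(-8606462791, 6), Mul(-291241, I, Pow(2, Rational(1, 2))))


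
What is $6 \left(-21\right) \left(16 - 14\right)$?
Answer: $-252$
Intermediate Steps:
$6 \left(-21\right) \left(16 - 14\right) = - 126 \left(16 - 14\right) = \left(-126\right) 2 = -252$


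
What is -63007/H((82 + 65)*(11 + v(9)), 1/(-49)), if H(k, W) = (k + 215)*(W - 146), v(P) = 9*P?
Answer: 3087343/98302545 ≈ 0.031407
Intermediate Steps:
H(k, W) = (-146 + W)*(215 + k) (H(k, W) = (215 + k)*(-146 + W) = (-146 + W)*(215 + k))
-63007/H((82 + 65)*(11 + v(9)), 1/(-49)) = -63007/(-31390 - 146*(82 + 65)*(11 + 9*9) + 215/(-49) + ((82 + 65)*(11 + 9*9))/(-49)) = -63007/(-31390 - 21462*(11 + 81) + 215*(-1/49) - 3*(11 + 81)) = -63007/(-31390 - 21462*92 - 215/49 - 3*92) = -63007/(-31390 - 146*13524 - 215/49 - 1/49*13524) = -63007/(-31390 - 1974504 - 215/49 - 276) = -63007/(-98302545/49) = -63007*(-49/98302545) = 3087343/98302545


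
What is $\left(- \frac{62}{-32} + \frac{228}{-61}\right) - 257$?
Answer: $- \frac{252589}{976} \approx -258.8$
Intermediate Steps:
$\left(- \frac{62}{-32} + \frac{228}{-61}\right) - 257 = \left(\left(-62\right) \left(- \frac{1}{32}\right) + 228 \left(- \frac{1}{61}\right)\right) - 257 = \left(\frac{31}{16} - \frac{228}{61}\right) - 257 = - \frac{1757}{976} - 257 = - \frac{252589}{976}$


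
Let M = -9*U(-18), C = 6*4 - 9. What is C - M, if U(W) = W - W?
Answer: 15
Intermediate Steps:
U(W) = 0
C = 15 (C = 24 - 9 = 15)
M = 0 (M = -9*0 = 0)
C - M = 15 - 1*0 = 15 + 0 = 15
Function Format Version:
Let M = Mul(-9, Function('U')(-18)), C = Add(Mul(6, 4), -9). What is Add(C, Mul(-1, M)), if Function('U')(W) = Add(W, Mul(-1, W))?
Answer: 15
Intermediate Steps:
Function('U')(W) = 0
C = 15 (C = Add(24, -9) = 15)
M = 0 (M = Mul(-9, 0) = 0)
Add(C, Mul(-1, M)) = Add(15, Mul(-1, 0)) = Add(15, 0) = 15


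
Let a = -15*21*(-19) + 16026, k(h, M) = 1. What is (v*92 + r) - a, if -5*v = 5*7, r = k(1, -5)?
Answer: -22654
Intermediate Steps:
r = 1
v = -7 ≈ -7.0000
a = 22011 (a = -315*(-19) + 16026 = 5985 + 16026 = 22011)
(v*92 + r) - a = (-7*92 + 1) - 1*22011 = (-644 + 1) - 22011 = -643 - 22011 = -22654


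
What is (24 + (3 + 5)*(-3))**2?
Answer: 0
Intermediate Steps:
(24 + (3 + 5)*(-3))**2 = (24 + 8*(-3))**2 = (24 - 24)**2 = 0**2 = 0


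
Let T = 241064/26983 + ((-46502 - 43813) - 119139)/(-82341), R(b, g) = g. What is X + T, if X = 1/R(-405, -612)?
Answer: 247690171963/21583269972 ≈ 11.476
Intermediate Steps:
X = -1/612 (X = 1/(-612) = -1/612 ≈ -0.0016340)
T = 1214340386/105800343 (T = 241064*(1/26983) + (-90315 - 119139)*(-1/82341) = 241064/26983 - 209454*(-1/82341) = 241064/26983 + 9974/3921 = 1214340386/105800343 ≈ 11.478)
X + T = -1/612 + 1214340386/105800343 = 247690171963/21583269972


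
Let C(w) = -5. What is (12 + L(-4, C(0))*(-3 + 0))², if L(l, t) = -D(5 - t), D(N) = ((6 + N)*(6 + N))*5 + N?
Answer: 15069924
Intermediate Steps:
D(N) = N + 5*(6 + N)² (D(N) = (6 + N)²*5 + N = 5*(6 + N)² + N = N + 5*(6 + N)²)
L(l, t) = -5 + t - 5*(11 - t)² (L(l, t) = -((5 - t) + 5*(6 + (5 - t))²) = -((5 - t) + 5*(11 - t)²) = -(5 - t + 5*(11 - t)²) = -5 + t - 5*(11 - t)²)
(12 + L(-4, C(0))*(-3 + 0))² = (12 + (-5 - 5 - 5*(-11 - 5)²)*(-3 + 0))² = (12 + (-5 - 5 - 5*(-16)²)*(-3))² = (12 + (-5 - 5 - 5*256)*(-3))² = (12 + (-5 - 5 - 1280)*(-3))² = (12 - 1290*(-3))² = (12 + 3870)² = 3882² = 15069924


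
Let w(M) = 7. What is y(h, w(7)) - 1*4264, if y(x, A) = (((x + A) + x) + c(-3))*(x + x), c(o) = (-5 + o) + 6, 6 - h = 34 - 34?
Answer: -4060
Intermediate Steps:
h = 6 (h = 6 - (34 - 34) = 6 - 1*0 = 6 + 0 = 6)
c(o) = 1 + o
y(x, A) = 2*x*(-2 + A + 2*x) (y(x, A) = (((x + A) + x) + (1 - 3))*(x + x) = (((A + x) + x) - 2)*(2*x) = ((A + 2*x) - 2)*(2*x) = (-2 + A + 2*x)*(2*x) = 2*x*(-2 + A + 2*x))
y(h, w(7)) - 1*4264 = 2*6*(-2 + 7 + 2*6) - 1*4264 = 2*6*(-2 + 7 + 12) - 4264 = 2*6*17 - 4264 = 204 - 4264 = -4060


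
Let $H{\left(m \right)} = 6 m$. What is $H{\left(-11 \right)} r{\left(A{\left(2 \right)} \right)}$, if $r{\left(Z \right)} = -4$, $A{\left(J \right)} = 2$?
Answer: $264$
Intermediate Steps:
$H{\left(-11 \right)} r{\left(A{\left(2 \right)} \right)} = 6 \left(-11\right) \left(-4\right) = \left(-66\right) \left(-4\right) = 264$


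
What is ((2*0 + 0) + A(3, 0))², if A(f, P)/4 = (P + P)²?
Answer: 0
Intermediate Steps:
A(f, P) = 16*P² (A(f, P) = 4*(P + P)² = 4*(2*P)² = 4*(4*P²) = 16*P²)
((2*0 + 0) + A(3, 0))² = ((2*0 + 0) + 16*0²)² = ((0 + 0) + 16*0)² = (0 + 0)² = 0² = 0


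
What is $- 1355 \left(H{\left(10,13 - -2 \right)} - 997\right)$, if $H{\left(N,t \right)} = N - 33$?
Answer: $1382100$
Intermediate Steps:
$H{\left(N,t \right)} = -33 + N$
$- 1355 \left(H{\left(10,13 - -2 \right)} - 997\right) = - 1355 \left(\left(-33 + 10\right) - 997\right) = - 1355 \left(-23 - 997\right) = \left(-1355\right) \left(-1020\right) = 1382100$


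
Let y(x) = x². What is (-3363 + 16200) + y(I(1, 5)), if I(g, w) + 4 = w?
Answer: 12838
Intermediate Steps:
I(g, w) = -4 + w
(-3363 + 16200) + y(I(1, 5)) = (-3363 + 16200) + (-4 + 5)² = 12837 + 1² = 12837 + 1 = 12838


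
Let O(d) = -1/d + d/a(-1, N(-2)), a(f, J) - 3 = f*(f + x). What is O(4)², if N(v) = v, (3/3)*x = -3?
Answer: 81/784 ≈ 0.10332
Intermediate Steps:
x = -3
a(f, J) = 3 + f*(-3 + f) (a(f, J) = 3 + f*(f - 3) = 3 + f*(-3 + f))
O(d) = -1/d + d/7 (O(d) = -1/d + d/(3 + (-1)² - 3*(-1)) = -1/d + d/(3 + 1 + 3) = -1/d + d/7)
O(4)² = (-1/4 + (⅐)*4)² = (-1*¼ + 4/7)² = (-¼ + 4/7)² = (9/28)² = 81/784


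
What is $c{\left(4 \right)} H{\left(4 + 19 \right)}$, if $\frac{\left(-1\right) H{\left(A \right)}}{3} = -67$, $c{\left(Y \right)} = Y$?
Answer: $804$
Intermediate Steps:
$H{\left(A \right)} = 201$ ($H{\left(A \right)} = \left(-3\right) \left(-67\right) = 201$)
$c{\left(4 \right)} H{\left(4 + 19 \right)} = 4 \cdot 201 = 804$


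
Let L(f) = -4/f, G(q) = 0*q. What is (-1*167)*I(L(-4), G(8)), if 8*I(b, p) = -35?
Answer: 5845/8 ≈ 730.63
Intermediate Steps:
G(q) = 0
I(b, p) = -35/8 (I(b, p) = (⅛)*(-35) = -35/8)
(-1*167)*I(L(-4), G(8)) = -1*167*(-35/8) = -167*(-35/8) = 5845/8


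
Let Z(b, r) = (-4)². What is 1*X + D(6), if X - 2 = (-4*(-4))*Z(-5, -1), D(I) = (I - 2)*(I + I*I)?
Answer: 426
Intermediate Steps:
Z(b, r) = 16
D(I) = (-2 + I)*(I + I²)
X = 258 (X = 2 - 4*(-4)*16 = 2 + 16*16 = 2 + 256 = 258)
1*X + D(6) = 1*258 + 6*(-2 + 6² - 1*6) = 258 + 6*(-2 + 36 - 6) = 258 + 6*28 = 258 + 168 = 426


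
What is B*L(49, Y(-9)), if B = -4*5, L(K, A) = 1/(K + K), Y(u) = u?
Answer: -10/49 ≈ -0.20408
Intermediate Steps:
L(K, A) = 1/(2*K)
B = -20
B*L(49, Y(-9)) = -10/49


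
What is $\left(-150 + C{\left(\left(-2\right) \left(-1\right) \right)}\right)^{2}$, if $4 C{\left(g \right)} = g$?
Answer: $\frac{89401}{4} \approx 22350.0$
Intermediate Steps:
$C{\left(g \right)} = \frac{g}{4}$
$\left(-150 + C{\left(\left(-2\right) \left(-1\right) \right)}\right)^{2} = \left(-150 + \frac{\left(-2\right) \left(-1\right)}{4}\right)^{2} = \left(-150 + \frac{1}{4} \cdot 2\right)^{2} = \left(-150 + \frac{1}{2}\right)^{2} = \left(- \frac{299}{2}\right)^{2} = \frac{89401}{4}$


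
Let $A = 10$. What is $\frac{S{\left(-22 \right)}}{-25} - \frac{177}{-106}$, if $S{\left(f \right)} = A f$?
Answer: $\frac{5549}{530} \approx 10.47$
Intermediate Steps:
$S{\left(f \right)} = 10 f$
$\frac{S{\left(-22 \right)}}{-25} - \frac{177}{-106} = \frac{10 \left(-22\right)}{-25} - \frac{177}{-106} = \left(-220\right) \left(- \frac{1}{25}\right) - - \frac{177}{106} = \frac{44}{5} + \frac{177}{106} = \frac{5549}{530}$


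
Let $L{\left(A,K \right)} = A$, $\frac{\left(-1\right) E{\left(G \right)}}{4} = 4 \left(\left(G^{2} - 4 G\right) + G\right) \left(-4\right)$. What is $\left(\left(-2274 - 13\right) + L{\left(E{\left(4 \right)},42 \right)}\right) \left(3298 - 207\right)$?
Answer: $-6277821$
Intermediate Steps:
$E{\left(G \right)} = - 192 G + 64 G^{2}$ ($E{\left(G \right)} = - 4 \cdot 4 \left(\left(G^{2} - 4 G\right) + G\right) \left(-4\right) = - 4 \cdot 4 \left(G^{2} - 3 G\right) \left(-4\right) = - 4 \left(- 12 G + 4 G^{2}\right) \left(-4\right) = - 4 \left(- 16 G^{2} + 48 G\right) = - 192 G + 64 G^{2}$)
$\left(\left(-2274 - 13\right) + L{\left(E{\left(4 \right)},42 \right)}\right) \left(3298 - 207\right) = \left(\left(-2274 - 13\right) + 64 \cdot 4 \left(-3 + 4\right)\right) \left(3298 - 207\right) = \left(\left(-2274 - 13\right) + 64 \cdot 4 \cdot 1\right) 3091 = \left(-2287 + 256\right) 3091 = \left(-2031\right) 3091 = -6277821$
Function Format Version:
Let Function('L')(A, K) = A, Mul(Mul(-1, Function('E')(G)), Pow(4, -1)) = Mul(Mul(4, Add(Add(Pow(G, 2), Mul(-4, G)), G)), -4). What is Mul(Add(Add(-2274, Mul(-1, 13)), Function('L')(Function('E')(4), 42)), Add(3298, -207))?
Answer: -6277821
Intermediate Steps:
Function('E')(G) = Add(Mul(-192, G), Mul(64, Pow(G, 2))) (Function('E')(G) = Mul(-4, Mul(Mul(4, Add(Add(Pow(G, 2), Mul(-4, G)), G)), -4)) = Mul(-4, Mul(Mul(4, Add(Pow(G, 2), Mul(-3, G))), -4)) = Mul(-4, Mul(Add(Mul(-12, G), Mul(4, Pow(G, 2))), -4)) = Mul(-4, Add(Mul(-16, Pow(G, 2)), Mul(48, G))) = Add(Mul(-192, G), Mul(64, Pow(G, 2))))
Mul(Add(Add(-2274, Mul(-1, 13)), Function('L')(Function('E')(4), 42)), Add(3298, -207)) = Mul(Add(Add(-2274, Mul(-1, 13)), Mul(64, 4, Add(-3, 4))), Add(3298, -207)) = Mul(Add(Add(-2274, -13), Mul(64, 4, 1)), 3091) = Mul(Add(-2287, 256), 3091) = Mul(-2031, 3091) = -6277821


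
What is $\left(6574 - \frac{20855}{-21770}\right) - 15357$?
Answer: $- \frac{38237011}{4354} \approx -8782.0$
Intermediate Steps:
$\left(6574 - \frac{20855}{-21770}\right) - 15357 = \left(6574 - - \frac{4171}{4354}\right) - 15357 = \left(6574 + \frac{4171}{4354}\right) - 15357 = \frac{28627367}{4354} - 15357 = - \frac{38237011}{4354}$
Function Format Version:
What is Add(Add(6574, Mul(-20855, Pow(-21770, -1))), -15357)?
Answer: Rational(-38237011, 4354) ≈ -8782.0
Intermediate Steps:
Add(Add(6574, Mul(-20855, Pow(-21770, -1))), -15357) = Add(Add(6574, Mul(-20855, Rational(-1, 21770))), -15357) = Add(Add(6574, Rational(4171, 4354)), -15357) = Add(Rational(28627367, 4354), -15357) = Rational(-38237011, 4354)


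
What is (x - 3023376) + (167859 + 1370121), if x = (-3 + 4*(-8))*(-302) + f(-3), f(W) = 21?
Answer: -1474805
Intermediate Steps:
x = 10591 (x = (-3 + 4*(-8))*(-302) + 21 = (-3 - 32)*(-302) + 21 = -35*(-302) + 21 = 10570 + 21 = 10591)
(x - 3023376) + (167859 + 1370121) = (10591 - 3023376) + (167859 + 1370121) = -3012785 + 1537980 = -1474805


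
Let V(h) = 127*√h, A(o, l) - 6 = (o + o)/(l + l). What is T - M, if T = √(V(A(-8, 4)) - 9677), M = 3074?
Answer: -3074 + 3*I*√1047 ≈ -3074.0 + 97.072*I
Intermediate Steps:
A(o, l) = 6 + o/l (A(o, l) = 6 + (o + o)/(l + l) = 6 + (2*o)/((2*l)) = 6 + (2*o)*(1/(2*l)) = 6 + o/l)
T = 3*I*√1047 (T = √(127*√(6 - 8/4) - 9677) = √(127*√(6 - 8*¼) - 9677) = √(127*√(6 - 2) - 9677) = √(127*√4 - 9677) = √(127*2 - 9677) = √(254 - 9677) = √(-9423) = 3*I*√1047 ≈ 97.072*I)
T - M = 3*I*√1047 - 1*3074 = 3*I*√1047 - 3074 = -3074 + 3*I*√1047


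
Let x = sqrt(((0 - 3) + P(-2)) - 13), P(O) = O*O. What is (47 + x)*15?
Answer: 705 + 30*I*sqrt(3) ≈ 705.0 + 51.962*I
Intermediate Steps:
P(O) = O**2
x = 2*I*sqrt(3) (x = sqrt(((0 - 3) + (-2)**2) - 13) = sqrt((-3 + 4) - 13) = sqrt(1 - 13) = sqrt(-12) = 2*I*sqrt(3) ≈ 3.4641*I)
(47 + x)*15 = (47 + 2*I*sqrt(3))*15 = 705 + 30*I*sqrt(3)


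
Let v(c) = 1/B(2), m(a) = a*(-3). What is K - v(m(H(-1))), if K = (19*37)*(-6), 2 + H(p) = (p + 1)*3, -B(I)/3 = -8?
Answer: -101233/24 ≈ -4218.0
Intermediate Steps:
B(I) = 24 (B(I) = -3*(-8) = 24)
H(p) = 1 + 3*p (H(p) = -2 + (p + 1)*3 = -2 + (1 + p)*3 = -2 + (3 + 3*p) = 1 + 3*p)
m(a) = -3*a
K = -4218 (K = 703*(-6) = -4218)
v(c) = 1/24
K - v(m(H(-1))) = -4218 - 1*1/24 = -4218 - 1/24 = -101233/24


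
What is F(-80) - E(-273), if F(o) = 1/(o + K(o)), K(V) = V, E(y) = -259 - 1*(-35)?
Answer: 35839/160 ≈ 223.99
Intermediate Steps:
E(y) = -224 (E(y) = -259 + 35 = -224)
F(o) = 1/(2*o) (F(o) = 1/(o + o) = 1/(2*o))
F(-80) - E(-273) = (1/2)/(-80) - 1*(-224) = (1/2)*(-1/80) + 224 = -1/160 + 224 = 35839/160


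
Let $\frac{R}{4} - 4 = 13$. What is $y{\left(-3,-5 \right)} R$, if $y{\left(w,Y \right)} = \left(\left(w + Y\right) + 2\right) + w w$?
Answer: $204$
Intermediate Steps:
$R = 68$ ($R = 16 + 4 \cdot 13 = 16 + 52 = 68$)
$y{\left(w,Y \right)} = 2 + Y + w + w^{2}$ ($y{\left(w,Y \right)} = \left(\left(Y + w\right) + 2\right) + w^{2} = \left(2 + Y + w\right) + w^{2} = 2 + Y + w + w^{2}$)
$y{\left(-3,-5 \right)} R = \left(2 - 5 - 3 + \left(-3\right)^{2}\right) 68 = \left(2 - 5 - 3 + 9\right) 68 = 3 \cdot 68 = 204$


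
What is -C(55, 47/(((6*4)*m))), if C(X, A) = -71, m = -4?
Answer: 71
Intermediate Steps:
-C(55, 47/(((6*4)*m))) = -1*(-71) = 71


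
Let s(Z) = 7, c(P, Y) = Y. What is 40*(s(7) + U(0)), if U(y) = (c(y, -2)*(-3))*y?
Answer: 280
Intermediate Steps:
U(y) = 6*y (U(y) = (-2*(-3))*y = 6*y)
40*(s(7) + U(0)) = 40*(7 + 6*0) = 40*(7 + 0) = 40*7 = 280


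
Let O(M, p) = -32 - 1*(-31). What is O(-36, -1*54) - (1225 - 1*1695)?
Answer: 469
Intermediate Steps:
O(M, p) = -1 (O(M, p) = -32 + 31 = -1)
O(-36, -1*54) - (1225 - 1*1695) = -1 - (1225 - 1*1695) = -1 - (1225 - 1695) = -1 - 1*(-470) = -1 + 470 = 469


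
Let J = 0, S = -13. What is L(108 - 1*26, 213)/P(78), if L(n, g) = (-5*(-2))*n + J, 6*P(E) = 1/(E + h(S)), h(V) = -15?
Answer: 309960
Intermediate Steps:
P(E) = 1/(6*(-15 + E)) (P(E) = 1/(6*(E - 15)) = 1/(6*(-15 + E)))
L(n, g) = 10*n (L(n, g) = (-5*(-2))*n + 0 = 10*n + 0 = 10*n)
L(108 - 1*26, 213)/P(78) = (10*(108 - 1*26))/((1/(6*(-15 + 78)))) = (10*(108 - 26))/(((⅙)/63)) = (10*82)/(((⅙)*(1/63))) = 820/(1/378) = 820*378 = 309960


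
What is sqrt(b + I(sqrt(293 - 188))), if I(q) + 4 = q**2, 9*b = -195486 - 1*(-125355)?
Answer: I*sqrt(69222)/3 ≈ 87.7*I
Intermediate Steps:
b = -23377/3 (b = (-195486 - 1*(-125355))/9 = (-195486 + 125355)/9 = (1/9)*(-70131) = -23377/3 ≈ -7792.3)
I(q) = -4 + q**2
sqrt(b + I(sqrt(293 - 188))) = sqrt(-23377/3 + (-4 + (sqrt(293 - 188))**2)) = sqrt(-23377/3 + (-4 + (sqrt(105))**2)) = sqrt(-23377/3 + (-4 + 105)) = sqrt(-23377/3 + 101) = sqrt(-23074/3) = I*sqrt(69222)/3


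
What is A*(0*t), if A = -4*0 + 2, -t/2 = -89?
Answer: 0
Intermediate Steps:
t = 178 (t = -2*(-89) = 178)
A = 2 (A = 0 + 2 = 2)
A*(0*t) = 2*(0*178) = 2*0 = 0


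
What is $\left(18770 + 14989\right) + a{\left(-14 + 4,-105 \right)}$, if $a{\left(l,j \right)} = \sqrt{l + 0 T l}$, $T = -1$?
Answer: $33759 + i \sqrt{10} \approx 33759.0 + 3.1623 i$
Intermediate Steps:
$a{\left(l,j \right)} = \sqrt{l}$ ($a{\left(l,j \right)} = \sqrt{l + 0 \left(-1\right) l} = \sqrt{l + 0 l} = \sqrt{l + 0} = \sqrt{l}$)
$\left(18770 + 14989\right) + a{\left(-14 + 4,-105 \right)} = \left(18770 + 14989\right) + \sqrt{-14 + 4} = 33759 + \sqrt{-10} = 33759 + i \sqrt{10}$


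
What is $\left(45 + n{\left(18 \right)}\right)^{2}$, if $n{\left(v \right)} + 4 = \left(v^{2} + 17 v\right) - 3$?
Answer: $446224$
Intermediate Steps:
$n{\left(v \right)} = -7 + v^{2} + 17 v$ ($n{\left(v \right)} = -4 - \left(3 - v^{2} - 17 v\right) = -4 + \left(-3 + v^{2} + 17 v\right) = -7 + v^{2} + 17 v$)
$\left(45 + n{\left(18 \right)}\right)^{2} = \left(45 + \left(-7 + 18^{2} + 17 \cdot 18\right)\right)^{2} = \left(45 + \left(-7 + 324 + 306\right)\right)^{2} = \left(45 + 623\right)^{2} = 668^{2} = 446224$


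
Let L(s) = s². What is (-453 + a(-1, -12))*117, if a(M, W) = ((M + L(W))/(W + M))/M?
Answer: -51714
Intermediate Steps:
a(M, W) = (M + W²)/(M*(M + W)) (a(M, W) = ((M + W²)/(W + M))/M = ((M + W²)/(M + W))/M = (M + W²)/(M*(M + W)))
(-453 + a(-1, -12))*117 = (-453 + (-1 + (-12)²)/((-1)*(-1 - 12)))*117 = (-453 - 1*(-1 + 144)/(-13))*117 = (-453 - 1*(-1/13)*143)*117 = (-453 + 11)*117 = -442*117 = -51714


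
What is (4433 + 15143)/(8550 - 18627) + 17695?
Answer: 178292939/10077 ≈ 17693.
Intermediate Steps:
(4433 + 15143)/(8550 - 18627) + 17695 = 19576/(-10077) + 17695 = 19576*(-1/10077) + 17695 = -19576/10077 + 17695 = 178292939/10077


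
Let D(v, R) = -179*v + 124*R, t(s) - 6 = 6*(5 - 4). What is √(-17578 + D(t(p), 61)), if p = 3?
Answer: I*√12162 ≈ 110.28*I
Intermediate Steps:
t(s) = 12 (t(s) = 6 + 6*(5 - 4) = 6 + 6*1 = 6 + 6 = 12)
√(-17578 + D(t(p), 61)) = √(-17578 + (-179*12 + 124*61)) = √(-17578 + (-2148 + 7564)) = √(-17578 + 5416) = √(-12162) = I*√12162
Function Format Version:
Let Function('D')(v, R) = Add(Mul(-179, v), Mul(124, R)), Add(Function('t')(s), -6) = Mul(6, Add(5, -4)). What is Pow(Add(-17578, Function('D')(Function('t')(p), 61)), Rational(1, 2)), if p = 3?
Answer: Mul(I, Pow(12162, Rational(1, 2))) ≈ Mul(110.28, I)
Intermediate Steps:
Function('t')(s) = 12 (Function('t')(s) = Add(6, Mul(6, Add(5, -4))) = Add(6, Mul(6, 1)) = Add(6, 6) = 12)
Pow(Add(-17578, Function('D')(Function('t')(p), 61)), Rational(1, 2)) = Pow(Add(-17578, Add(Mul(-179, 12), Mul(124, 61))), Rational(1, 2)) = Pow(Add(-17578, Add(-2148, 7564)), Rational(1, 2)) = Pow(Add(-17578, 5416), Rational(1, 2)) = Pow(-12162, Rational(1, 2)) = Mul(I, Pow(12162, Rational(1, 2)))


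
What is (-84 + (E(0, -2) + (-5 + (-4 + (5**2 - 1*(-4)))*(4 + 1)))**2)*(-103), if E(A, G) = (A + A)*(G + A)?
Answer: -1474548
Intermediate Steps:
E(A, G) = 2*A*(A + G) (E(A, G) = (2*A)*(A + G) = 2*A*(A + G))
(-84 + (E(0, -2) + (-5 + (-4 + (5**2 - 1*(-4)))*(4 + 1)))**2)*(-103) = (-84 + (2*0*(0 - 2) + (-5 + (-4 + (5**2 - 1*(-4)))*(4 + 1)))**2)*(-103) = (-84 + (2*0*(-2) + (-5 + (-4 + (25 + 4))*5))**2)*(-103) = (-84 + (0 + (-5 + (-4 + 29)*5))**2)*(-103) = (-84 + (0 + (-5 + 25*5))**2)*(-103) = (-84 + (0 + (-5 + 125))**2)*(-103) = (-84 + (0 + 120)**2)*(-103) = (-84 + 120**2)*(-103) = (-84 + 14400)*(-103) = 14316*(-103) = -1474548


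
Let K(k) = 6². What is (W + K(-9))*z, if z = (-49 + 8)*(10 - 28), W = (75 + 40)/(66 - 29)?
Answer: 1067886/37 ≈ 28862.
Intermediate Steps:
K(k) = 36
W = 115/37 ≈ 3.1081
z = 738 (z = -41*(-18) = 738)
(W + K(-9))*z = (115/37 + 36)*738 = (1447/37)*738 = 1067886/37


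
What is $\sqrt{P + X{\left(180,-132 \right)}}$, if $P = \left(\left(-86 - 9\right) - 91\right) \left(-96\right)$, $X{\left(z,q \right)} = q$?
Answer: $2 \sqrt{4431} \approx 133.13$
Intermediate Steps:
$P = 17856$ ($P = \left(-95 - 91\right) \left(-96\right) = \left(-186\right) \left(-96\right) = 17856$)
$\sqrt{P + X{\left(180,-132 \right)}} = \sqrt{17856 - 132} = \sqrt{17724} = 2 \sqrt{4431}$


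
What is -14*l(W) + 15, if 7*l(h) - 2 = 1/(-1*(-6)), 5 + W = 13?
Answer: 32/3 ≈ 10.667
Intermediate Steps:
W = 8 (W = -5 + 13 = 8)
l(h) = 13/42 (l(h) = 2/7 + 1/(7*((-1*(-6)))) = 2/7 + (1/7)/6 = 2/7 + (1/7)*(1/6) = 2/7 + 1/42 = 13/42)
-14*l(W) + 15 = -14*13/42 + 15 = -13/3 + 15 = 32/3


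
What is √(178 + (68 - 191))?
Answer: √55 ≈ 7.4162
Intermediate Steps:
√(178 + (68 - 191)) = √(178 - 123) = √55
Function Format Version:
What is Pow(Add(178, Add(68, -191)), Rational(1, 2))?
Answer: Pow(55, Rational(1, 2)) ≈ 7.4162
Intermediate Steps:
Pow(Add(178, Add(68, -191)), Rational(1, 2)) = Pow(Add(178, -123), Rational(1, 2)) = Pow(55, Rational(1, 2))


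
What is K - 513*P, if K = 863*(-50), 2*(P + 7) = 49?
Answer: -104255/2 ≈ -52128.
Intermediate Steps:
P = 35/2 (P = -7 + (½)*49 = -7 + 49/2 = 35/2 ≈ 17.500)
K = -43150
K - 513*P = -43150 - 513*35/2 = -43150 - 17955/2 = -104255/2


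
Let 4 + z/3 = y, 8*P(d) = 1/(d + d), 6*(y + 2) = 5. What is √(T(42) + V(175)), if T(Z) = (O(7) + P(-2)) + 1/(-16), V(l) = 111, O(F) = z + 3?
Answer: √6298/8 ≈ 9.9200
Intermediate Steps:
y = -7/6 (y = -2 + (⅙)*5 = -2 + ⅚ = -7/6 ≈ -1.1667)
P(d) = 1/(16*d) (P(d) = 1/(8*(d + d)) = 1/(8*((2*d))) = (1/(2*d))/8 = 1/(16*d))
z = -31/2 (z = -12 + 3*(-7/6) = -12 - 7/2 = -31/2 ≈ -15.500)
O(F) = -25/2 (O(F) = -31/2 + 3 = -25/2)
T(Z) = -403/32 (T(Z) = (-25/2 + (1/16)/(-2)) + 1/(-16) = (-25/2 + (1/16)*(-½)) - 1/16 = (-25/2 - 1/32) - 1/16 = -401/32 - 1/16 = -403/32)
√(T(42) + V(175)) = √(-403/32 + 111) = √(3149/32) = √6298/8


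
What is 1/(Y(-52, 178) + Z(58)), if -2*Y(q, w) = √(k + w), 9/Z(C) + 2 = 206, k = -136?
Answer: -68/16181 - 2312*√42/48543 ≈ -0.31287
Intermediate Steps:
Z(C) = 3/68 (Z(C) = 9/(-2 + 206) = 9/204 = 9*(1/204) = 3/68)
Y(q, w) = -√(-136 + w)/2
1/(Y(-52, 178) + Z(58)) = 1/(-√(-136 + 178)/2 + 3/68) = 1/(-√42/2 + 3/68) = 1/(3/68 - √42/2)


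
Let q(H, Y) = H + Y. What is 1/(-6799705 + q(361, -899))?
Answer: -1/6800243 ≈ -1.4705e-7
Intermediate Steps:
1/(-6799705 + q(361, -899)) = 1/(-6799705 + (361 - 899)) = 1/(-6799705 - 538) = 1/(-6800243) = -1/6800243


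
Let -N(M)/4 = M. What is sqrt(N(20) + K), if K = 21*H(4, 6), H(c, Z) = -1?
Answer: I*sqrt(101) ≈ 10.05*I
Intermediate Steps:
N(M) = -4*M
K = -21 (K = 21*(-1) = -21)
sqrt(N(20) + K) = sqrt(-4*20 - 21) = sqrt(-80 - 21) = sqrt(-101) = I*sqrt(101)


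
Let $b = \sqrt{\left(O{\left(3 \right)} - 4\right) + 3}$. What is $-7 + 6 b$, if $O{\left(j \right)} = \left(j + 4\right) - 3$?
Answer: $-7 + 6 \sqrt{3} \approx 3.3923$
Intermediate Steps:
$O{\left(j \right)} = 1 + j$ ($O{\left(j \right)} = \left(4 + j\right) - 3 = 1 + j$)
$b = \sqrt{3}$ ($b = \sqrt{\left(\left(1 + 3\right) - 4\right) + 3} = \sqrt{\left(4 - 4\right) + 3} = \sqrt{0 + 3} = \sqrt{3} \approx 1.732$)
$-7 + 6 b = -7 + 6 \sqrt{3}$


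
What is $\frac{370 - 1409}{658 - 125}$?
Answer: $- \frac{1039}{533} \approx -1.9493$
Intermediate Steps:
$\frac{370 - 1409}{658 - 125} = - \frac{1039}{533}$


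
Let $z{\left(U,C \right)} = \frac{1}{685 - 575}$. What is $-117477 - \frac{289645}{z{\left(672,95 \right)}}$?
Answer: $-31978427$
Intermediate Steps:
$z{\left(U,C \right)} = \frac{1}{110}$
$-117477 - \frac{289645}{z{\left(672,95 \right)}} = -117477 - 289645 \frac{1}{\frac{1}{110}} = -117477 - 289645 \cdot 110 = -117477 - 31860950 = -31978427$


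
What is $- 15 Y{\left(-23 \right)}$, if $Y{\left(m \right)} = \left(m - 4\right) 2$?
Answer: $810$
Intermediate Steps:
$Y{\left(m \right)} = -8 + 2 m$ ($Y{\left(m \right)} = \left(-4 + m\right) 2 = -8 + 2 m$)
$- 15 Y{\left(-23 \right)} = - 15 \left(-8 + 2 \left(-23\right)\right) = - 15 \left(-8 - 46\right) = \left(-15\right) \left(-54\right) = 810$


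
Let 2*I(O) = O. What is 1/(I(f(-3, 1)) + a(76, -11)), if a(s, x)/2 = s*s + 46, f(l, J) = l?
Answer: 2/23285 ≈ 8.5892e-5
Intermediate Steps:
I(O) = O/2
a(s, x) = 92 + 2*s**2 (a(s, x) = 2*(s*s + 46) = 2*(s**2 + 46) = 2*(46 + s**2) = 92 + 2*s**2)
1/(I(f(-3, 1)) + a(76, -11)) = 1/((1/2)*(-3) + (92 + 2*76**2)) = 1/(-3/2 + (92 + 2*5776)) = 1/(-3/2 + (92 + 11552)) = 1/(-3/2 + 11644) = 1/(23285/2) = 2/23285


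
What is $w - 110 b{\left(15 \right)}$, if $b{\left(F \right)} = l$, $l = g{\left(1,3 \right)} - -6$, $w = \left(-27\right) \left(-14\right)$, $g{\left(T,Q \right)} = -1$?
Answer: $-172$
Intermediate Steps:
$w = 378$
$l = 5$ ($l = -1 - -6 = -1 + 6 = 5$)
$b{\left(F \right)} = 5$
$w - 110 b{\left(15 \right)} = 378 - 550 = -172$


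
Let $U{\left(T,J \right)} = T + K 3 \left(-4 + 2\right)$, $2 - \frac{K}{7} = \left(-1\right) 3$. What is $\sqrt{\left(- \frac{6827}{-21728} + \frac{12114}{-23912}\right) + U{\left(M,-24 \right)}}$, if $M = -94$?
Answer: $\frac{3 i \sqrt{3710949541302}}{331352} \approx 17.441 i$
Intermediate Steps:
$K = 35$ ($K = 14 - 7 \left(\left(-1\right) 3\right) = 14 - -21 = 14 + 21 = 35$)
$U{\left(T,J \right)} = -210 + T$ ($U{\left(T,J \right)} = T + 35 \cdot 3 \left(-4 + 2\right) = T + 35 \cdot 3 \left(-2\right) = T + 35 \left(-6\right) = T - 210 = -210 + T$)
$\sqrt{\left(- \frac{6827}{-21728} + \frac{12114}{-23912}\right) + U{\left(M,-24 \right)}} = \sqrt{\left(- \frac{6827}{-21728} + \frac{12114}{-23912}\right) - 304} = \sqrt{\left(\left(-6827\right) \left(- \frac{1}{21728}\right) + 12114 \left(- \frac{1}{23912}\right)\right) - 304} = \sqrt{\left(\frac{6827}{21728} - \frac{6057}{11956}\right) - 304} = \sqrt{- \frac{1785103}{9277856} - 304} = \sqrt{- \frac{2822253327}{9277856}} = \frac{3 i \sqrt{3710949541302}}{331352}$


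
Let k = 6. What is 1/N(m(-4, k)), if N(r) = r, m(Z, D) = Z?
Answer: -¼ ≈ -0.25000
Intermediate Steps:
1/N(m(-4, k)) = 1/(-4) = -¼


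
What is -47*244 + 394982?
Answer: 383514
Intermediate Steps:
-47*244 + 394982 = -11468 + 394982 = 383514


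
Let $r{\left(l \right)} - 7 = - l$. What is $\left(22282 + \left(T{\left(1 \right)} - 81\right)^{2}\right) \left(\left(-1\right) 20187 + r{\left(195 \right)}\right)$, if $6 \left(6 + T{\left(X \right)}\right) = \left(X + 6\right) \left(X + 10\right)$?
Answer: $- \frac{20378606375}{36} \approx -5.6607 \cdot 10^{8}$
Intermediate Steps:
$T{\left(X \right)} = -6 + \frac{\left(6 + X\right) \left(10 + X\right)}{6}$ ($T{\left(X \right)} = -6 + \frac{\left(X + 6\right) \left(X + 10\right)}{6} = -6 + \frac{\left(6 + X\right) \left(10 + X\right)}{6}$)
$r{\left(l \right)} = 7 - l$
$\left(22282 + \left(T{\left(1 \right)} - 81\right)^{2}\right) \left(\left(-1\right) 20187 + r{\left(195 \right)}\right) = \left(22282 + \left(\left(4 + \frac{1^{2}}{6} + \frac{8}{3} \cdot 1\right) - 81\right)^{2}\right) \left(\left(-1\right) 20187 + \left(7 - 195\right)\right) = \left(22282 + \left(\left(4 + \frac{1}{6} \cdot 1 + \frac{8}{3}\right) - 81\right)^{2}\right) \left(-20187 + \left(7 - 195\right)\right) = \left(22282 + \left(\left(4 + \frac{1}{6} + \frac{8}{3}\right) - 81\right)^{2}\right) \left(-20187 - 188\right) = \left(22282 + \left(\frac{41}{6} - 81\right)^{2}\right) \left(-20375\right) = \left(22282 + \left(- \frac{445}{6}\right)^{2}\right) \left(-20375\right) = \left(22282 + \frac{198025}{36}\right) \left(-20375\right) = \frac{1000177}{36} \left(-20375\right) = - \frac{20378606375}{36}$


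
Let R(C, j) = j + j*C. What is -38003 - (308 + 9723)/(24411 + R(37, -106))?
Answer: -774625180/20383 ≈ -38004.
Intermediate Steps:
R(C, j) = j + C*j
-38003 - (308 + 9723)/(24411 + R(37, -106)) = -38003 - (308 + 9723)/(24411 - 106*(1 + 37)) = -38003 - 10031/(24411 - 106*38) = -38003 - 10031/(24411 - 4028) = -38003 - 10031/20383 = -774625180/20383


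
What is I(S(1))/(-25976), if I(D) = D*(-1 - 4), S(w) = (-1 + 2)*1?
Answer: 5/25976 ≈ 0.00019249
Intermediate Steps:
S(w) = 1 (S(w) = 1*1 = 1)
I(D) = -5*D (I(D) = D*(-5) = -5*D)
I(S(1))/(-25976) = -5*1/(-25976) = -5*(-1/25976) = 5/25976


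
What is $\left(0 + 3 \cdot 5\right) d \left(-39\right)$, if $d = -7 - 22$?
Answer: $16965$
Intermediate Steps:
$d = -29$ ($d = -7 - 22 = -29$)
$\left(0 + 3 \cdot 5\right) d \left(-39\right) = \left(0 + 3 \cdot 5\right) \left(-29\right) \left(-39\right) = \left(0 + 15\right) \left(-29\right) \left(-39\right) = 15 \left(-29\right) \left(-39\right) = \left(-435\right) \left(-39\right) = 16965$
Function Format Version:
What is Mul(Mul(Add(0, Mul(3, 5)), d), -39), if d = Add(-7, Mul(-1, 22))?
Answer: 16965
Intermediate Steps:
d = -29 (d = Add(-7, -22) = -29)
Mul(Mul(Add(0, Mul(3, 5)), d), -39) = Mul(Mul(Add(0, Mul(3, 5)), -29), -39) = Mul(Mul(Add(0, 15), -29), -39) = Mul(Mul(15, -29), -39) = Mul(-435, -39) = 16965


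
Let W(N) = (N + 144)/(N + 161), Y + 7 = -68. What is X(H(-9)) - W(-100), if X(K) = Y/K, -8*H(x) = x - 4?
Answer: -37172/793 ≈ -46.875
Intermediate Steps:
Y = -75 (Y = -7 - 68 = -75)
H(x) = 1/2 - x/8 (H(x) = -(x - 4)/8 = -(-4 + x)/8 = 1/2 - x/8)
W(N) = (144 + N)/(161 + N)
X(K) = -75/K
X(H(-9)) - W(-100) = -75/(1/2 - 1/8*(-9)) - (144 - 100)/(161 - 100) = -75/(1/2 + 9/8) - 44/61 = -75/13/8 - 44/61 = -75*8/13 - 1*44/61 = -600/13 - 44/61 = -37172/793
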